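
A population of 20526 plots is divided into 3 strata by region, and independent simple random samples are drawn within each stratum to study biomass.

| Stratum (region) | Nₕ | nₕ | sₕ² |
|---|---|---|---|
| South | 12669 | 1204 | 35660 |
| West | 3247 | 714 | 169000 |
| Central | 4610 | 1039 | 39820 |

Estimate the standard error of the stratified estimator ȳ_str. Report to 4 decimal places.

4.0409

Var(ȳ_str) = Σₕ Wₕ²(1 − fₕ)sₕ²/nₕ with Wₕ = Nₕ/N, N = 20526.
South: Wₕ = 0.61721719; term = 0.61721719²·(1 − 0.09503513)·35660/1204 = 10.210866.
West: Wₕ = 0.15818961; term = 0.15818961²·(1 − 0.21989529)·169000/714 = 4.6205888.
Central: Wₕ = 0.22459320; term = 0.22459320²·(1 − 0.22537961)·39820/1039 = 1.4975035.
Sum = 16.328958.
SE = √(16.328958) = 4.0409.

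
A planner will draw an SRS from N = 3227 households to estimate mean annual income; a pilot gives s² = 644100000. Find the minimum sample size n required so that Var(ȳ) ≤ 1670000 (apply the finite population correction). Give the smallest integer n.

Without fpc, n₀ = s²/D = 644100000/1670000 = 385.6886.
With fpc, (1 − n/N)·s²/n ≤ D requires n ≥ n₀/(1 + n₀/N) = 385.6886/(1 + 385.6886/3227) = 344.5127.
Rounding up, n = 345.

345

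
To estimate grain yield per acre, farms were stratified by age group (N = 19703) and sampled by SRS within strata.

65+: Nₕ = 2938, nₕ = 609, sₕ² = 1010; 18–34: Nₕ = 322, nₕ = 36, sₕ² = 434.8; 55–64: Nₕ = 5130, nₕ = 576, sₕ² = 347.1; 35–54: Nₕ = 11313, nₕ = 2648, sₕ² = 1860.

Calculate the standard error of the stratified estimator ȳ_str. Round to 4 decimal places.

0.4957

Var(ȳ_str) = Σₕ Wₕ²(1 − fₕ)sₕ²/nₕ with Wₕ = Nₕ/N, N = 19703.
65+: Wₕ = 0.14911435; term = 0.14911435²·(1 − 0.20728387)·1010/609 = 0.029232142.
18–34: Wₕ = 0.01634269; term = 0.01634269²·(1 − 0.11180124)·434.8/36 = 0.0028651293.
55–64: Wₕ = 0.26036644; term = 0.26036644²·(1 − 0.11228070)·347.1/576 = 0.036264175.
35–54: Wₕ = 0.57417652; term = 0.57417652²·(1 − 0.23406700)·1860/2648 = 0.17736854.
Sum = 0.24572999.
SE = √(0.24572999) = 0.4957.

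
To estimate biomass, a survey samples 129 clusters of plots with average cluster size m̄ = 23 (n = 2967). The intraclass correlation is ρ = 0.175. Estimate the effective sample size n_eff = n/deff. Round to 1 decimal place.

deff = 1 + (23 − 1)·0.175 = 1 + 3.85 = 4.85.
n_eff = 2967 / 4.85 = 611.8.

611.8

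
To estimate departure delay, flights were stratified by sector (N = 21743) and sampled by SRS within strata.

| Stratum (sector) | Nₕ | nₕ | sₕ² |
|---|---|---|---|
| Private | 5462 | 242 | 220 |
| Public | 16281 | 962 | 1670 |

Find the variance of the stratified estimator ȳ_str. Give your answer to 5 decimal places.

0.97065

Var(ȳ_str) = Σₕ Wₕ²(1 − fₕ)sₕ²/nₕ with Wₕ = Nₕ/N, N = 21743.
Private: Wₕ = 0.25120729; term = 0.25120729²·(1 − 0.04430611)·220/242 = 0.054826508.
Public: Wₕ = 0.74879271; term = 0.74879271²·(1 − 0.05908728)·1670/962 = 0.91582809.
Sum = 0.9706546.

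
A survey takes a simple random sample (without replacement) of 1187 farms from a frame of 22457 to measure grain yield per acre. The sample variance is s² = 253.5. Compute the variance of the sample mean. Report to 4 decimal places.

Under SRS without replacement, Var(ȳ) = (1 − f)·s²/n with f = n/N = 1187/22457 = 0.05285657.
Var(ȳ) = (1 − 0.05285657)·253.5/1187 = 0.94714343·0.21356361 = 0.20227537.

0.2023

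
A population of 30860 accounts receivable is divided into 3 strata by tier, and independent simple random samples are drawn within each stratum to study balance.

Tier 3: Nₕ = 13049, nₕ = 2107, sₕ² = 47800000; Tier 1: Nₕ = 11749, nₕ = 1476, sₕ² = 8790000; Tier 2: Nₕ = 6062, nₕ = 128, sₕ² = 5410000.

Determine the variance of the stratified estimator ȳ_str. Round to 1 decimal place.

Var(ȳ_str) = Σₕ Wₕ²(1 − fₕ)sₕ²/nₕ with Wₕ = Nₕ/N, N = 30860.
Tier 3: Wₕ = 0.42284511; term = 0.42284511²·(1 − 0.16146831)·47800000/2107 = 3401.3041.
Tier 1: Wₕ = 0.38071938; term = 0.38071938²·(1 − 0.12562771)·8790000/1476 = 754.75998.
Tier 2: Wₕ = 0.19643552; term = 0.19643552²·(1 − 0.02111514)·5410000/128 = 1596.4633.
Sum = 5752.5274.

5752.5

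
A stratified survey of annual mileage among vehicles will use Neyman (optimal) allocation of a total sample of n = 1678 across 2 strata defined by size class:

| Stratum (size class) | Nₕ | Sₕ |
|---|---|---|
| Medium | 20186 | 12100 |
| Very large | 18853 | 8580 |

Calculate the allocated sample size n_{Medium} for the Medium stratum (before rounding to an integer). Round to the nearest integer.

1009

Neyman allocation: nₕ = n·NₕSₕ / Σⱼ NⱼSⱼ.
Σ NⱼSⱼ = 20186·12100 + 18853·8580 = 4.0600934 × 10^8.
n_{Medium} = 1678·20186·12100 / (4.0600934 × 10^8) = 1009.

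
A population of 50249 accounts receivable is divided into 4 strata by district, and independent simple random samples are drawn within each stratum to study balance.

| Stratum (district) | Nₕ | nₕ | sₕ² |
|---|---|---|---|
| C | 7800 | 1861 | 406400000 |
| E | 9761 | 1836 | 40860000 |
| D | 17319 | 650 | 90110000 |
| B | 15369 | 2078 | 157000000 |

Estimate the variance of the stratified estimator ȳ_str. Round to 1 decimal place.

26650.8

Var(ȳ_str) = Σₕ Wₕ²(1 − fₕ)sₕ²/nₕ with Wₕ = Nₕ/N, N = 50249.
C: Wₕ = 0.15522697; term = 0.15522697²·(1 − 0.23858974)·406400000/1861 = 4006.4563.
E: Wₕ = 0.19425262; term = 0.19425262²·(1 − 0.18809548)·40860000/1836 = 681.81166.
D: Wₕ = 0.34466358; term = 0.34466358²·(1 − 0.03753104)·90110000/650 = 15850.288.
B: Wₕ = 0.30585683; term = 0.30585683²·(1 − 0.13520724)·157000000/2078 = 6112.27.
Sum = 26650.826.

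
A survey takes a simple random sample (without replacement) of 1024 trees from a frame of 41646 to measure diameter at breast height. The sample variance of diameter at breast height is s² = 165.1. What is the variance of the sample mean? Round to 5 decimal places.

Under SRS without replacement, Var(ȳ) = (1 − f)·s²/n with f = n/N = 1024/41646 = 0.02458820.
Var(ȳ) = (1 − 0.02458820)·165.1/1024 = 0.97541180·0.16123047 = 0.1572661.

0.15727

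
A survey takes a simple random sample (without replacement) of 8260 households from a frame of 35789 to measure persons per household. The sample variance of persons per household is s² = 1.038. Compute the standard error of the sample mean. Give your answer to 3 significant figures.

Under SRS without replacement, Var(ȳ) = (1 − f)·s²/n with f = n/N = 8260/35789 = 0.23079717.
Var(ȳ) = (1 − 0.23079717)·1.038/8260 = 0.76920283·1.2566586 × 10^-4 = 9.6662535 × 10^-5.
SE(ȳ) = √(9.6662535 × 10^-5) = 0.00983.

0.00983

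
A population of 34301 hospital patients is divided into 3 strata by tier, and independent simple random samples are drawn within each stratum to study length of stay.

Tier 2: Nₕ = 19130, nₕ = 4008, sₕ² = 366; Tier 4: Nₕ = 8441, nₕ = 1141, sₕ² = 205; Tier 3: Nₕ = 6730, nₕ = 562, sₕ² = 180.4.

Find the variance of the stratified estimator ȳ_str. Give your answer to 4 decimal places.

Var(ȳ_str) = Σₕ Wₕ²(1 − fₕ)sₕ²/nₕ with Wₕ = Nₕ/N, N = 34301.
Tier 2: Wₕ = 0.55770969; term = 0.55770969²·(1 − 0.20951385)·366/4008 = 0.022452464.
Tier 4: Wₕ = 0.24608612; term = 0.24608612²·(1 − 0.13517356)·205/1141 = 0.0094096055.
Tier 3: Wₕ = 0.19620419; term = 0.19620419²·(1 − 0.08350669)·180.4/562 = 0.011325205.
Sum = 0.043187275.

0.0432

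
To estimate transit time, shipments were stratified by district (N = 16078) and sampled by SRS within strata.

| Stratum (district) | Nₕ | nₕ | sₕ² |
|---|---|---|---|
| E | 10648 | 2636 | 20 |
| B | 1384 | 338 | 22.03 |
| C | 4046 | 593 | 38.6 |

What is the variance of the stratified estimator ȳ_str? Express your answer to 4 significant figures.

0.006387

Var(ȳ_str) = Σₕ Wₕ²(1 − fₕ)sₕ²/nₕ with Wₕ = Nₕ/N, N = 16078.
E: Wₕ = 0.66227143; term = 0.66227143²·(1 − 0.24755823)·20/2636 = 0.0025039723.
B: Wₕ = 0.08608036; term = 0.08608036²·(1 − 0.24421965)·22.03/338 = 3.6500728 × 10^-4.
C: Wₕ = 0.25164821; term = 0.25164821²·(1 − 0.14656451)·38.6/593 = 0.003517961.
Sum = 0.0063869406.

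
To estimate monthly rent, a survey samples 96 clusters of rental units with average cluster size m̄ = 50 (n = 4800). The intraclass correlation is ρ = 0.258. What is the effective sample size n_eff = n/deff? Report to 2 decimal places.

351.85

deff = 1 + (50 − 1)·0.258 = 1 + 12.642 = 13.642.
n_eff = 4800 / 13.642 = 351.85.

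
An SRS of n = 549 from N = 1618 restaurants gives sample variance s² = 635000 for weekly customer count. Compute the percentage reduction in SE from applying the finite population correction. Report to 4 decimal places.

f = n/N = 549/1618 = 0.33930779.
SE_no-fpc = √(s²/n) = 34.009535; SE_fpc = √((1−f)s²/n) = 27.643962.
Ratio = √(1−f) = 0.81282976. Reduction = 100·(1 − 0.81282976) = 18.7170%.

18.7170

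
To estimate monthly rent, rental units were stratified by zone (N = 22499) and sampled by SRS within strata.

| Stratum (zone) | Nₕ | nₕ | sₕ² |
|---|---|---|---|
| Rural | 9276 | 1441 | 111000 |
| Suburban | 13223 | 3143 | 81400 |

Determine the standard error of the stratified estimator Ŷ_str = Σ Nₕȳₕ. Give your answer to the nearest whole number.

Var(Ŷ_str) = Σₕ Nₕ²(1 − fₕ)sₕ²/nₕ.
Rural: 9276²·(1 − 1441/9276)·111000/1441 = 5.5983331 × 10^9.
Suburban: 13223²·(1 − 3143/13223)·81400/3143 = 3.4519981 × 10^9.
Sum = 9.0503312 × 10^9.
SE = √(9.0503312 × 10^9) = 95133.

95133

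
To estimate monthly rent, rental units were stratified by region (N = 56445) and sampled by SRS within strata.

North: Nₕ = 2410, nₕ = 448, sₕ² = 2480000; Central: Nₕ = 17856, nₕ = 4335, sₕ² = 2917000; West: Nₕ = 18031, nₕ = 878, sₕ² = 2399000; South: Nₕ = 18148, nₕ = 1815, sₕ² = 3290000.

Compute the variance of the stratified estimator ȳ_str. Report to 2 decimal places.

493.09

Var(ȳ_str) = Σₕ Wₕ²(1 − fₕ)sₕ²/nₕ with Wₕ = Nₕ/N, N = 56445.
North: Wₕ = 0.04269643; term = 0.04269643²·(1 − 0.18589212)·2480000/448 = 8.21559.
Central: Wₕ = 0.31634334; term = 0.31634334²·(1 − 0.24277554)·2917000/4335 = 50.990511.
West: Wₕ = 0.31944371; term = 0.31944371²·(1 − 0.04869392)·2399000/878 = 265.24346.
South: Wₕ = 0.32151652; term = 0.32151652²·(1 − 0.10001102)·3290000/1815 = 168.64095.
Sum = 493.09051.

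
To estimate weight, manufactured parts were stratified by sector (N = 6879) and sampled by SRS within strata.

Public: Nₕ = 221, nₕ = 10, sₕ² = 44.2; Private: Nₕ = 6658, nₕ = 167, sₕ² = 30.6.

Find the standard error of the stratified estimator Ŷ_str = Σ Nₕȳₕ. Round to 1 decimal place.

2850.4

Var(Ŷ_str) = Σₕ Nₕ²(1 − fₕ)sₕ²/nₕ.
Public: 221²·(1 − 10/221)·44.2/10 = 206109.02.
Private: 6658²·(1 − 167/6658)·30.6/167 = 7.9188179 × 10^6.
Sum = 8.1249269 × 10^6.
SE = √(8.1249269 × 10^6) = 2850.4.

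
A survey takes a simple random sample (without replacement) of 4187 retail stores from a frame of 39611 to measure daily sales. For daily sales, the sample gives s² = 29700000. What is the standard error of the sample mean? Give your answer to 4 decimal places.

79.6467

Under SRS without replacement, Var(ȳ) = (1 − f)·s²/n with f = n/N = 4187/39611 = 0.10570296.
Var(ȳ) = (1 − 0.10570296)·29700000/4187 = 0.89429704·7093.3843 = 6343.5926.
SE(ȳ) = √(6343.5926) = 79.6467.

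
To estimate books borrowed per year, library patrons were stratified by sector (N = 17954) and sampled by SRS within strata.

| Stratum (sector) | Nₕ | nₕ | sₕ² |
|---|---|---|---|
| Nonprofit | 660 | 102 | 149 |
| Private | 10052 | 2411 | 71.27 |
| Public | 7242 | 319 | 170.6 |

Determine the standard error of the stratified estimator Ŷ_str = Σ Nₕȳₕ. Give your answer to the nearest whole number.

Var(Ŷ_str) = Σₕ Nₕ²(1 − fₕ)sₕ²/nₕ.
Nonprofit: 660²·(1 − 102/660)·149/102 = 537977.65.
Private: 10052²·(1 − 2411/10052)·71.27/2411 = 2.2704515 × 10^6.
Public: 7242²·(1 − 319/7242)·170.6/319 = 2.681274 × 10^7.
Sum = 2.9621169 × 10^7.
SE = √(2.9621169 × 10^7) = 5443.

5443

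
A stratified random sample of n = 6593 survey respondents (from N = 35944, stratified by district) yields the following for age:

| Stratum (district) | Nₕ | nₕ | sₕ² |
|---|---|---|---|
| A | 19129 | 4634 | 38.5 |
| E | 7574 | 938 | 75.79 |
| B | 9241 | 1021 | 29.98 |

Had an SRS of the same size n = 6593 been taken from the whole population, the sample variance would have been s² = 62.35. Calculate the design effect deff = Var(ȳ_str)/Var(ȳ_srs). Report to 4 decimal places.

0.8615

Var(ȳ_str) = Σ Wₕ²(1−fₕ)sₕ²/nₕ with Wₕ = Nₕ/35944:
  A: (19129/35944)²·(1−4634/19129)·38.5/4634 = 0.0017830453
  E: (7574/35944)²·(1−938/7574)·75.79/938 = 0.0031433152
  B: (9241/35944)²·(1−1021/9241)·29.98/1021 = 0.0017264097
  → Var(ȳ_str) = 0.0066527702.
Var(ȳ_srs) = (1 − 6593/35944)·62.35/6593 = 0.0077223571.
deff = 0.0066527702 / 0.0077223571 = 0.8615.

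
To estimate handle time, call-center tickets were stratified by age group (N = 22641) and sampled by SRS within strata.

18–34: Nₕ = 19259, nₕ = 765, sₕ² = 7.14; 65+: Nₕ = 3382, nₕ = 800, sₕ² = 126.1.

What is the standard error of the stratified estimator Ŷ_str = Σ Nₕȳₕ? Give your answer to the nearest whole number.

Var(Ŷ_str) = Σₕ Nₕ²(1 − fₕ)sₕ²/nₕ.
18–34: 19259²·(1 − 765/19259)·7.14/765 = 3.3243088 × 10^6.
65+: 3382²·(1 − 800/3382)·126.1/800 = 1.3764326 × 10^6.
Sum = 4.7007414 × 10^6.
SE = √(4.7007414 × 10^6) = 2168.

2168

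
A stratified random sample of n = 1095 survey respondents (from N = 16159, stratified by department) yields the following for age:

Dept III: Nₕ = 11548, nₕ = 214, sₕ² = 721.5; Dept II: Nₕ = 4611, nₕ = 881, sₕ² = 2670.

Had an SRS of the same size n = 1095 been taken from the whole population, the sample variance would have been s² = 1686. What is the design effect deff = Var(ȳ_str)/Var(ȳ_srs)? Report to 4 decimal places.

Var(ȳ_str) = Σ Wₕ²(1−fₕ)sₕ²/nₕ with Wₕ = Nₕ/16159:
  Dept III: (11548/16159)²·(1−214/11548)·721.5/214 = 1.6899879
  Dept II: (4611/16159)²·(1−881/4611)·2670/881 = 0.19962289
  → Var(ȳ_str) = 1.8896108.
Var(ȳ_srs) = (1 − 1095/16159)·1686/1095 = 1.4353879.
deff = 1.8896108 / 1.4353879 = 1.3164.

1.3164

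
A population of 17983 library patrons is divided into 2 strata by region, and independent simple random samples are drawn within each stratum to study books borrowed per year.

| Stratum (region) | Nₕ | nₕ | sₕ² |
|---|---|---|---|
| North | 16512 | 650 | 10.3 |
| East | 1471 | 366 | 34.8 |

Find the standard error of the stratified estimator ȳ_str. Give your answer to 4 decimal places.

Var(ȳ_str) = Σₕ Wₕ²(1 − fₕ)sₕ²/nₕ with Wₕ = Nₕ/N, N = 17983.
North: Wₕ = 0.91820052; term = 0.91820052²·(1 − 0.03936531)·10.3/650 = 0.012833857.
East: Wₕ = 0.08179948; term = 0.08179948²·(1 − 0.24881033)·34.8/366 = 4.7791297 × 10^-4.
Sum = 0.01331177.
SE = √(0.01331177) = 0.1154.

0.1154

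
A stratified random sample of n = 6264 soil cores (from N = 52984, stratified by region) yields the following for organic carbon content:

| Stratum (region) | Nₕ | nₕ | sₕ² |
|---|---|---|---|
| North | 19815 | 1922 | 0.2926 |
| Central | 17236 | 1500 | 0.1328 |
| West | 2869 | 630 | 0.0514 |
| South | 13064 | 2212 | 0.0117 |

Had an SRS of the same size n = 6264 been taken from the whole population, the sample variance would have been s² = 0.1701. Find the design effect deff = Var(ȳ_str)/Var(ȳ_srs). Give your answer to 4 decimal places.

1.1791

Var(ȳ_str) = Σ Wₕ²(1−fₕ)sₕ²/nₕ with Wₕ = Nₕ/52984:
  North: (19815/52984)²·(1−1922/19815)·0.2926/1922 = 1.9226875 × 10^-5
  Central: (17236/52984)²·(1−1500/17236)·0.1328/1500 = 8.5535848 × 10^-6
  West: (2869/52984)²·(1−630/2869)·0.0514/630 = 1.8668857 × 10^-7
  South: (13064/52984)²·(1−2212/13064)·0.0117/2212 = 2.6711435 × 10^-7
  → Var(ȳ_str) = 2.8234263 × 10^-5.
Var(ȳ_srs) = (1 − 6264/52984)·0.1701/6264 = 2.3944769 × 10^-5.
deff = (2.8234263 × 10^-5) / (2.3944769 × 10^-5) = 1.1791.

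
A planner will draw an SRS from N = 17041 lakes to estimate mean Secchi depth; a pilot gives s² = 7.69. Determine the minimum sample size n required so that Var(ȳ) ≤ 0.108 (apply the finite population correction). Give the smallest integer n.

71

Without fpc, n₀ = s²/D = 7.69/0.108 = 71.2037.
With fpc, (1 − n/N)·s²/n ≤ D requires n ≥ n₀/(1 + n₀/N) = 71.2037/(1 + 71.2037/17041) = 70.9074.
Rounding up, n = 71.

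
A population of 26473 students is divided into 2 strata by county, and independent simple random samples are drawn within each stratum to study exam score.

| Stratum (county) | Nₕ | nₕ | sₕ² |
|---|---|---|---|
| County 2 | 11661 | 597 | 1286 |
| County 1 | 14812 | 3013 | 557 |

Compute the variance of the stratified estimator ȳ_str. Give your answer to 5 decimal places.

0.44266

Var(ȳ_str) = Σₕ Wₕ²(1 − fₕ)sₕ²/nₕ with Wₕ = Nₕ/N, N = 26473.
County 2: Wₕ = 0.44048653; term = 0.44048653²·(1 − 0.05119630)·1286/597 = 0.39655943.
County 1: Wₕ = 0.55951347; term = 0.55951347²·(1 − 0.20341615)·557/3013 = 0.04610082.
Sum = 0.44266025.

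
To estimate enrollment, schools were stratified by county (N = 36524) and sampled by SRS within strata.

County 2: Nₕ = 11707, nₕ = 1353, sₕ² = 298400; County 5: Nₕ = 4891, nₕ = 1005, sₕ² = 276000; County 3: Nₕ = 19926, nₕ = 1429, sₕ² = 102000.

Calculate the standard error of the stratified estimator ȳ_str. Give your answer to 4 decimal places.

6.6086

Var(ȳ_str) = Σₕ Wₕ²(1 − fₕ)sₕ²/nₕ with Wₕ = Nₕ/N, N = 36524.
County 2: Wₕ = 0.32052897; term = 0.32052897²·(1 − 0.11557188)·298400/1353 = 20.040019.
County 5: Wₕ = 0.13391195; term = 0.13391195²·(1 − 0.20547945)·276000/1005 = 3.9127924.
County 3: Wₕ = 0.54555908; term = 0.54555908²·(1 − 0.07171535)·102000/1429 = 19.721171.
Sum = 43.673982.
SE = √(43.673982) = 6.6086.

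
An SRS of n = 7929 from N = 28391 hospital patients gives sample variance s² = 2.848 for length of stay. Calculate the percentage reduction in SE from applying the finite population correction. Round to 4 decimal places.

15.1047

f = n/N = 7929/28391 = 0.27927864.
SE_no-fpc = √(s²/n) = 0.01895225; SE_fpc = √((1−f)s²/n) = 0.016089572.
Ratio = √(1−f) = 0.84895309. Reduction = 100·(1 − 0.84895309) = 15.1047%.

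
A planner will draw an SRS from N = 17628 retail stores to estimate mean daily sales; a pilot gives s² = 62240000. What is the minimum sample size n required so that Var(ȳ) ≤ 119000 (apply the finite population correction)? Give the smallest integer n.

508

Without fpc, n₀ = s²/D = 62240000/119000 = 523.0252.
With fpc, (1 − n/N)·s²/n ≤ D requires n ≥ n₀/(1 + n₀/N) = 523.0252/(1 + 523.0252/17628) = 507.9541.
Rounding up, n = 508.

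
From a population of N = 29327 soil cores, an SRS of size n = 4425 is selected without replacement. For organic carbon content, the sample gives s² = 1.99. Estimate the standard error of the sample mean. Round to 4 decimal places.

0.0195

Under SRS without replacement, Var(ȳ) = (1 − f)·s²/n with f = n/N = 4425/29327 = 0.15088485.
Var(ȳ) = (1 − 0.15088485)·1.99/4425 = 0.84911515·4.4971751 × 10^-4 = 3.8186195 × 10^-4.
SE(ȳ) = √(3.8186195 × 10^-4) = 0.0195.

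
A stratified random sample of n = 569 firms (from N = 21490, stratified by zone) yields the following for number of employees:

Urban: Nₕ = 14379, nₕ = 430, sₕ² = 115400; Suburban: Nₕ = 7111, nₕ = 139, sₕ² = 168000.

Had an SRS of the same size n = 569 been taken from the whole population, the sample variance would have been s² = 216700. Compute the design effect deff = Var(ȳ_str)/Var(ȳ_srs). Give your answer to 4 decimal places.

0.6643

Var(ȳ_str) = Σ Wₕ²(1−fₕ)sₕ²/nₕ with Wₕ = Nₕ/21490:
  Urban: (14379/21490)²·(1−430/14379)·115400/430 = 116.55644
  Suburban: (7111/21490)²·(1−139/7111)·168000/139 = 129.7507
  → Var(ȳ_str) = 246.30714.
Var(ȳ_srs) = (1 − 569/21490)·216700/569 = 370.75983.
deff = 246.30714 / 370.75983 = 0.6643.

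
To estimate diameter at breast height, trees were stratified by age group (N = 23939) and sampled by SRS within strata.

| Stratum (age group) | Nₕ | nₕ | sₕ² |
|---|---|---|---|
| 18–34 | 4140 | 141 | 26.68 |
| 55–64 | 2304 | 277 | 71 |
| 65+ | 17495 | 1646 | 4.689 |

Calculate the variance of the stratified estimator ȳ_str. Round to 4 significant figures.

Var(ȳ_str) = Σₕ Wₕ²(1 − fₕ)sₕ²/nₕ with Wₕ = Nₕ/N, N = 23939.
18–34: Wₕ = 0.17293955; term = 0.17293955²·(1 − 0.03405797)·26.68/141 = 0.0054664634.
55–64: Wₕ = 0.09624462; term = 0.09624462²·(1 − 0.12022569)·71/277 = 0.0020888285.
65+: Wₕ = 0.73081582; term = 0.73081582²·(1 − 0.09408402)·4.689/1646 = 0.0013783332.
Sum = 0.0089336251.

0.008934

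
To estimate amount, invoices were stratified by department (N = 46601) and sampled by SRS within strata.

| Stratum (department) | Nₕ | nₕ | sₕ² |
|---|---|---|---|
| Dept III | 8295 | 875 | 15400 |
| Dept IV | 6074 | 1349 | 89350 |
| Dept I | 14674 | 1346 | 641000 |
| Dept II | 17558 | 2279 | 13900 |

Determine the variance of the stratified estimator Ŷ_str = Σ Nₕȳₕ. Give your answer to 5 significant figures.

9.7758 × 10^10

Var(Ŷ_str) = Σₕ Nₕ²(1 − fₕ)sₕ²/nₕ.
Dept III: 8295²·(1 − 875/8295)·15400/875 = 1.0832606 × 10^9.
Dept IV: 6074²·(1 − 1349/6074)·89350/1349 = 1.9008997 × 10^9.
Dept I: 14674²·(1 − 1346/14674)·641000/1346 = 9.3137906 × 10^10.
Dept II: 17558²·(1 − 2279/17558)·13900/2279 = 1.6362153 × 10^9.
Sum = 9.7758282 × 10^10.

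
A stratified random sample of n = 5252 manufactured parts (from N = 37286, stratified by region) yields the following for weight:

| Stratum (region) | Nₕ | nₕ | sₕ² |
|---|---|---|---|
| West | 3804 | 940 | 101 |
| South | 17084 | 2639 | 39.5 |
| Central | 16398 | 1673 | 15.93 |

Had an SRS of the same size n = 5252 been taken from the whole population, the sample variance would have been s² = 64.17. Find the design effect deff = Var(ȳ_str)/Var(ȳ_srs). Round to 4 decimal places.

0.4909

Var(ȳ_str) = Σ Wₕ²(1−fₕ)sₕ²/nₕ with Wₕ = Nₕ/37286:
  West: (3804/37286)²·(1−940/3804)·101/940 = 8.4200651 × 10^-4
  South: (17084/37286)²·(1−2639/17084)·39.5/2639 = 0.0026568879
  Central: (16398/37286)²·(1−1673/16398)·15.93/1673 = 0.0016537674
  → Var(ȳ_str) = 0.0051526618.
Var(ȳ_srs) = (1 − 5252/37286)·64.17/5252 = 0.010497181.
deff = 0.0051526618 / 0.010497181 = 0.4909.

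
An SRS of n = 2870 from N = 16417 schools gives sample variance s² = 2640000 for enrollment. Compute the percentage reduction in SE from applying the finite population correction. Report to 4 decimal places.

f = n/N = 2870/16417 = 0.17481879.
SE_no-fpc = √(s²/n) = 30.329204; SE_fpc = √((1−f)s²/n) = 27.550893.
Ratio = √(1−f) = 0.90839486. Reduction = 100·(1 − 0.90839486) = 9.1605%.

9.1605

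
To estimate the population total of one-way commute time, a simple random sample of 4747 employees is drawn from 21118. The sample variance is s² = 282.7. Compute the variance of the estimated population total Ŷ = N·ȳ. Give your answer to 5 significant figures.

2.0589 × 10^7

Var(Ŷ) = N²·Var(ȳ) = N²·(1 − n/N)·s²/n.
f = 4747/21118 = 0.22478454; Var(ȳ) = 0.77521546·282.7/4747 = 0.046166718.
Var(Ŷ) = 21118² · 0.046166718 = 2.0588968 × 10^7.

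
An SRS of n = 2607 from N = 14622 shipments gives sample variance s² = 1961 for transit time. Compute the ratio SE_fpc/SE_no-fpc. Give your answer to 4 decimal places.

f = n/N = 2607/14622 = 0.17829298.
SE_no-fpc = √(s²/n) = 0.86729787; SE_fpc = √((1−f)s²/n) = 0.78618867.
Ratio = √(1−f) = 0.90648057.

0.9065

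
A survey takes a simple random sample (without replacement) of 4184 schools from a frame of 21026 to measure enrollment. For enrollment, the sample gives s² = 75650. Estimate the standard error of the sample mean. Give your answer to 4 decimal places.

3.8056

Under SRS without replacement, Var(ȳ) = (1 − f)·s²/n with f = n/N = 4184/21026 = 0.19899172.
Var(ȳ) = (1 − 0.19899172)·75650/4184 = 0.80100828·18.080784 = 14.482858.
SE(ȳ) = √(14.482858) = 3.8056.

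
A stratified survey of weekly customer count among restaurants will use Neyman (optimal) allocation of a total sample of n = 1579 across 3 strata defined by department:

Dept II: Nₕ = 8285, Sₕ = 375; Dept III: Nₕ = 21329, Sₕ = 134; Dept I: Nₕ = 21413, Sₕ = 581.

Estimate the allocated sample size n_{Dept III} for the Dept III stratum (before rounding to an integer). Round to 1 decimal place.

Neyman allocation: nₕ = n·NₕSₕ / Σⱼ NⱼSⱼ.
Σ NⱼSⱼ = 8285·375 + 21329·134 + 21413·581 = 1.8405914 × 10^7.
n_{Dept III} = 1579·21329·134 / (1.8405914 × 10^7) = 245.2.

245.2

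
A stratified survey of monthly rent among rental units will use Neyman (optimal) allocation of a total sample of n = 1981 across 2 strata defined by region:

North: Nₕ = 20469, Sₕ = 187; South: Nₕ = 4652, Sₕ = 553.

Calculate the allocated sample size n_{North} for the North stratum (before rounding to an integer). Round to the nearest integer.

1185

Neyman allocation: nₕ = n·NₕSₕ / Σⱼ NⱼSⱼ.
Σ NⱼSⱼ = 20469·187 + 4652·553 = 6.400259 × 10^6.
n_{North} = 1981·20469·187 / (6.400259 × 10^6) = 1185.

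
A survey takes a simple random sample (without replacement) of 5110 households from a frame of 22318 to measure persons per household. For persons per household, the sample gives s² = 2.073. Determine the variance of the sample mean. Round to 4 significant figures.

3.128 × 10^-4

Under SRS without replacement, Var(ȳ) = (1 − f)·s²/n with f = n/N = 5110/22318 = 0.22896317.
Var(ȳ) = (1 − 0.22896317)·2.073/5110 = 0.77103683·4.0567515 × 10^-4 = 3.1279048 × 10^-4.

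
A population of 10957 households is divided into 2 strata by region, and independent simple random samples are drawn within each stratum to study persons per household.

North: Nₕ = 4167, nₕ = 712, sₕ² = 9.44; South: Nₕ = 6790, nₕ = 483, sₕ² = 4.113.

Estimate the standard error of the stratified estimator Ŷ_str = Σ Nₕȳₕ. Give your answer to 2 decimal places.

Var(Ŷ_str) = Σₕ Nₕ²(1 − fₕ)sₕ²/nₕ.
North: 4167²·(1 − 712/4167)·9.44/712 = 190881.37.
South: 6790²·(1 − 483/6790)·4.113/483 = 364673.48.
Sum = 555554.85.
SE = √(555554.85) = 745.36.

745.36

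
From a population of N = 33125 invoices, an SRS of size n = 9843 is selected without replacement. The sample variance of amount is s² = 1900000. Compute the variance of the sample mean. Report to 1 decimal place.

Under SRS without replacement, Var(ȳ) = (1 − f)·s²/n with f = n/N = 9843/33125 = 0.29714717.
Var(ȳ) = (1 − 0.29714717)·1900000/9843 = 0.70285283·193.03058 = 135.67209.

135.7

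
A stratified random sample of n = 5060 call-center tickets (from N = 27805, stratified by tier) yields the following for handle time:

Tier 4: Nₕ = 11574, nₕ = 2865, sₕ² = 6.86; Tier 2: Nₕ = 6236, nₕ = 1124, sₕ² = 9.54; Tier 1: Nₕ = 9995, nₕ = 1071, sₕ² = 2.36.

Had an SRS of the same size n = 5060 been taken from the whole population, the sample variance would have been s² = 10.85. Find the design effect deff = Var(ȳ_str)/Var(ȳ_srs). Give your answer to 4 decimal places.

0.5224

Var(ȳ_str) = Σ Wₕ²(1−fₕ)sₕ²/nₕ with Wₕ = Nₕ/27805:
  Tier 4: (11574/27805)²·(1−2865/11574)·6.86/2865 = 3.1218028 × 10^-4
  Tier 2: (6236/27805)²·(1−1124/6236)·9.54/1124 = 3.4997193 × 10^-4
  Tier 1: (9995/27805)²·(1−1071/9995)·2.36/1071 = 2.5422549 × 10^-4
  → Var(ȳ_str) = 9.163777 × 10^-4.
Var(ȳ_srs) = (1 − 5060/27805)·10.85/5060 = 0.0017540512.
deff = (9.163777 × 10^-4) / 0.0017540512 = 0.5224.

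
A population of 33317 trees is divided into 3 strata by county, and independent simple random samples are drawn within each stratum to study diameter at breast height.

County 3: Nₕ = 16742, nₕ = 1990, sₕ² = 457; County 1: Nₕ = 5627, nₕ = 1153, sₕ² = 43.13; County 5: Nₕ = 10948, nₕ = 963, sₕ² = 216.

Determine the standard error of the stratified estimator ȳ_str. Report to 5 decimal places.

Var(ȳ_str) = Σₕ Wₕ²(1 − fₕ)sₕ²/nₕ with Wₕ = Nₕ/N, N = 33317.
County 3: Wₕ = 0.50250623; term = 0.50250623²·(1 − 0.11886274)·457/1990 = 0.051096316.
County 1: Wₕ = 0.16889276; term = 0.16889276²·(1 − 0.20490492)·43.13/1153 = 8.4838165 × 10^-4.
County 5: Wₕ = 0.32860101; term = 0.32860101²·(1 − 0.08796127)·216/963 = 0.022089127.
Sum = 0.074033825.
SE = √(0.074033825) = 0.27209.

0.27209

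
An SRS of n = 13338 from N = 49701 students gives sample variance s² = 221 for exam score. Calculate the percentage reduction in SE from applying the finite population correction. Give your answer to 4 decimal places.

f = n/N = 13338/49701 = 0.26836482.
SE_no-fpc = √(s²/n) = 0.12872141; SE_fpc = √((1−f)s²/n) = 0.11010273.
Ratio = √(1−f) = 0.85535676. Reduction = 100·(1 − 0.85535676) = 14.4643%.

14.4643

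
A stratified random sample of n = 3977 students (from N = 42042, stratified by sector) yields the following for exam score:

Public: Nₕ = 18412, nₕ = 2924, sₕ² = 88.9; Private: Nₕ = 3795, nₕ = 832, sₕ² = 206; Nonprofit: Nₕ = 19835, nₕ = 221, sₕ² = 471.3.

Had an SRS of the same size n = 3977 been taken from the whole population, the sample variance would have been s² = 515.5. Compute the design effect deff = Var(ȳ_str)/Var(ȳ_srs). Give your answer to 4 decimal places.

4.0549

Var(ȳ_str) = Σ Wₕ²(1−fₕ)sₕ²/nₕ with Wₕ = Nₕ/42042:
  Public: (18412/42042)²·(1−2924/18412)·88.9/2924 = 0.0049051689
  Private: (3795/42042)²·(1−832/3795)·206/832 = 0.0015751452
  Nonprofit: (19835/42042)²·(1−221/19835)·471.3/221 = 0.46939321
  → Var(ȳ_str) = 0.47587352.
Var(ȳ_srs) = (1 − 3977/42042)·515.5/3977 = 0.11735877.
deff = 0.47587352 / 0.11735877 = 4.0549.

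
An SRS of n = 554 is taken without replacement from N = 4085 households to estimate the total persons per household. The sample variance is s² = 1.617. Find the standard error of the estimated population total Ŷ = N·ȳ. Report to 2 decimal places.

205.18

Var(Ŷ) = N²·Var(ȳ) = N²·(1 − n/N)·s²/n.
f = 554/4085 = 0.13561812; Var(ȳ) = 0.86438188·1.617/554 = 0.0025229341.
Var(Ŷ) = 4085² · 0.0025229341 = 42100.769.
SE(Ŷ) = √(42100.769) = 205.18.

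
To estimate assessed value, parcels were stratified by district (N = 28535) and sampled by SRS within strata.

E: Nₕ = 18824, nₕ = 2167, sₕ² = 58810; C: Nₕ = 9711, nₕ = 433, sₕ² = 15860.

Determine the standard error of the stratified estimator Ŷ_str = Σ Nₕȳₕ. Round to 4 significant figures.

108700

Var(Ŷ_str) = Σₕ Nₕ²(1 − fₕ)sₕ²/nₕ.
E: 18824²·(1 − 2167/18824)·58810/2167 = 8.5094398 × 10^9.
C: 9711²·(1 − 433/9711)·15860/433 = 3.3001495 × 10^9.
Sum = 1.1809589 × 10^10.
SE = √(1.1809589 × 10^10) = 108700.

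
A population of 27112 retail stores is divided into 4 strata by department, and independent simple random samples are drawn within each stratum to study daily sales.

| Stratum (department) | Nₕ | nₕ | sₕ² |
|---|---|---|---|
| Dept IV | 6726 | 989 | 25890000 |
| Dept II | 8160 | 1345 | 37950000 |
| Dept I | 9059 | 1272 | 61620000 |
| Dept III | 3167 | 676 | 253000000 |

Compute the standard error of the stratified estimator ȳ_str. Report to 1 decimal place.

Var(ȳ_str) = Σₕ Wₕ²(1 − fₕ)sₕ²/nₕ with Wₕ = Nₕ/N, N = 27112.
Dept IV: Wₕ = 0.24808203; term = 0.24808203²·(1 − 0.14704133)·25890000/989 = 1374.214.
Dept II: Wₕ = 0.30097374; term = 0.30097374²·(1 − 0.16482843)·37950000/1345 = 2134.629.
Dept I: Wₕ = 0.33413249; term = 0.33413249²·(1 − 0.14041285)·61620000/1272 = 4649.0253.
Dept III: Wₕ = 0.11681174; term = 0.11681174²·(1 − 0.21345122)·253000000/676 = 4016.7287.
Sum = 12174.597.
SE = √(12174.597) = 110.3.

110.3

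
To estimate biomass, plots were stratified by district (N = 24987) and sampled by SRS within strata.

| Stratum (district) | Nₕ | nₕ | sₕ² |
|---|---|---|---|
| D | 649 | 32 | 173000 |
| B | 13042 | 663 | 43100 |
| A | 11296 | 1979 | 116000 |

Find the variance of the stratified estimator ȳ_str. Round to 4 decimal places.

30.1579

Var(ȳ_str) = Σₕ Wₕ²(1 − fₕ)sₕ²/nₕ with Wₕ = Nₕ/N, N = 24987.
D: Wₕ = 0.02597351; term = 0.02597351²·(1 − 0.04930663)·173000/32 = 3.4673506.
B: Wₕ = 0.52195141; term = 0.52195141²·(1 − 0.05083576)·43100/663 = 16.809905.
A: Wₕ = 0.45207508; term = 0.45207508²·(1 − 0.17519476)·116000/1979 = 9.8806324.
Sum = 30.157888.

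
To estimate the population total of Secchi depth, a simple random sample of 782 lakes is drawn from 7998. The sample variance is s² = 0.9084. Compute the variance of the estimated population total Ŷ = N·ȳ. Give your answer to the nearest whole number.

67042

Var(Ŷ) = N²·Var(ȳ) = N²·(1 − n/N)·s²/n.
f = 782/7998 = 0.09777444; Var(ȳ) = 0.90222556·0.9084/782 = 0.0010480584.
Var(Ŷ) = 7998² · 0.0010480584 = 67042.204.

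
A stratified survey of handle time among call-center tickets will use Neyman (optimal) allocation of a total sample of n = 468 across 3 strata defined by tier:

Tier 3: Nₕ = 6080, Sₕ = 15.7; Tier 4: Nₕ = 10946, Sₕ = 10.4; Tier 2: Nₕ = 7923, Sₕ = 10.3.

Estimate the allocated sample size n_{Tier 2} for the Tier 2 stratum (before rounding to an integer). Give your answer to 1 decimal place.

Neyman allocation: nₕ = n·NₕSₕ / Σⱼ NⱼSⱼ.
Σ NⱼSⱼ = 6080·15.7 + 10946·10.4 + 7923·10.3 = 290901.3.
n_{Tier 2} = 468·7923·10.3 / 290901.3 = 131.3.

131.3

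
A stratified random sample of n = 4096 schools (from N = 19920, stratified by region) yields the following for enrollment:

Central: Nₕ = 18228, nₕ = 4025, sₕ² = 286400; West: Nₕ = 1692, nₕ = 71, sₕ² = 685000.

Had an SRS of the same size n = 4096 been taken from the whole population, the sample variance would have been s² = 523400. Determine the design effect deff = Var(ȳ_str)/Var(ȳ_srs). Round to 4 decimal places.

Var(ȳ_str) = Σ Wₕ²(1−fₕ)sₕ²/nₕ with Wₕ = Nₕ/19920:
  Central: (18228/19920)²·(1−4025/18228)·286400/4025 = 46.424536
  West: (1692/19920)²·(1−71/1692)·685000/71 = 66.686347
  → Var(ȳ_str) = 113.11088.
Var(ȳ_srs) = (1 − 4096/19920)·523400/4096 = 101.5081.
deff = 113.11088 / 101.5081 = 1.1143.

1.1143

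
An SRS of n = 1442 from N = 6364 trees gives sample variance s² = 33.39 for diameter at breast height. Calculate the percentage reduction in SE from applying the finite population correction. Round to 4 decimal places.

f = n/N = 1442/6364 = 0.22658705.
SE_no-fpc = √(s²/n) = 0.15216879; SE_fpc = √((1−f)s²/n) = 0.13382317.
Ratio = √(1−f) = 0.87943900. Reduction = 100·(1 − 0.87943900) = 12.0561%.

12.0561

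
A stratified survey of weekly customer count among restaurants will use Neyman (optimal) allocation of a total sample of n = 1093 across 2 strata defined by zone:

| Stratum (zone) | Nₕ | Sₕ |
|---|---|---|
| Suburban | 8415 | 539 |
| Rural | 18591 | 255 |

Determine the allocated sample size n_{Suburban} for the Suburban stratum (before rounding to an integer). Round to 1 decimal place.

534.4

Neyman allocation: nₕ = n·NₕSₕ / Σⱼ NⱼSⱼ.
Σ NⱼSⱼ = 8415·539 + 18591·255 = 9.27639 × 10^6.
n_{Suburban} = 1093·8415·539 / (9.27639 × 10^6) = 534.4.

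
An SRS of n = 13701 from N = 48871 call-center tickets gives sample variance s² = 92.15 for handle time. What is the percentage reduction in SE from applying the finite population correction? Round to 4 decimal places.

f = n/N = 13701/48871 = 0.28035031.
SE_no-fpc = √(s²/n) = 0.082010892; SE_fpc = √((1−f)s²/n) = 0.069571619.
Ratio = √(1−f) = 0.84832169. Reduction = 100·(1 − 0.84832169) = 15.1678%.

15.1678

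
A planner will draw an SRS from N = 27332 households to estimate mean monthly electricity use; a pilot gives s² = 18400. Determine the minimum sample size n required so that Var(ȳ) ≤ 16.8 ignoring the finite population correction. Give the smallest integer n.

1096

Without fpc, n₀ = s²/D = 18400/16.8 = 1095.2381.
Rounding up, n = 1096.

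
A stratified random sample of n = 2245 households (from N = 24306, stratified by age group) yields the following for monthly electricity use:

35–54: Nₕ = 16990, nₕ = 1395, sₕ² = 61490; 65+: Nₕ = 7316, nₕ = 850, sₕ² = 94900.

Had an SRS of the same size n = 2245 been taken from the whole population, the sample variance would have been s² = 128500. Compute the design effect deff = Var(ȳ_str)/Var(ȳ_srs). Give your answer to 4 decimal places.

0.5526

Var(ȳ_str) = Σ Wₕ²(1−fₕ)sₕ²/nₕ with Wₕ = Nₕ/24306:
  35–54: (16990/24306)²·(1−1395/16990)·61490/1395 = 19.76888
  65+: (7316/24306)²·(1−850/7316)·94900/850 = 8.939839
  → Var(ȳ_str) = 28.708719.
Var(ȳ_srs) = (1 − 2245/24306)·128500/2245 = 51.951547.
deff = 28.708719 / 51.951547 = 0.5526.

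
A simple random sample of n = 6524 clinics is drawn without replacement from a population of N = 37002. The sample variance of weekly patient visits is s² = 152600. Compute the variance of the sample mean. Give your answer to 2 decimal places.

19.27

Under SRS without replacement, Var(ȳ) = (1 − f)·s²/n with f = n/N = 6524/37002 = 0.17631479.
Var(ȳ) = (1 − 0.17631479)·152600/6524 = 0.82368521·23.390558 = 19.266457.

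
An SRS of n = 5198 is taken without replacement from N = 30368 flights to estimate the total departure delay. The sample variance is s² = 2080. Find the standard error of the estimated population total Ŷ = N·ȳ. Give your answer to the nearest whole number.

17489

Var(Ŷ) = N²·Var(ȳ) = N²·(1 − n/N)·s²/n.
f = 5198/30368 = 0.17116702; Var(ȳ) = 0.82883298·2080/5198 = 0.33166075.
Var(Ŷ) = 30368² · 0.33166075 = 3.0586266 × 10^8.
SE(Ŷ) = √(3.0586266 × 10^8) = 17489.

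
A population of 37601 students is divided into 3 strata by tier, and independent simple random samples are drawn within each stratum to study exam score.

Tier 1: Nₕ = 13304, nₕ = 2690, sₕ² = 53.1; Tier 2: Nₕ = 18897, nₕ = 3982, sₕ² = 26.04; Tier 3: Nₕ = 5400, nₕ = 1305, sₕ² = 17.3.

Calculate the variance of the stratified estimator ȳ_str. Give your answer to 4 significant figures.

Var(ȳ_str) = Σₕ Wₕ²(1 − fₕ)sₕ²/nₕ with Wₕ = Nₕ/N, N = 37601.
Tier 1: Wₕ = 0.35382038; term = 0.35382038²·(1 − 0.20219483)·53.1/2690 = 0.0019715363.
Tier 2: Wₕ = 0.50256642; term = 0.50256642²·(1 − 0.21072128)·26.04/3982 = 0.0013036381.
Tier 3: Wₕ = 0.14361320; term = 0.14361320²·(1 − 0.24166667)·17.3/1305 = 2.0734066 × 10^-4.
Sum = 0.0034825151.

0.003483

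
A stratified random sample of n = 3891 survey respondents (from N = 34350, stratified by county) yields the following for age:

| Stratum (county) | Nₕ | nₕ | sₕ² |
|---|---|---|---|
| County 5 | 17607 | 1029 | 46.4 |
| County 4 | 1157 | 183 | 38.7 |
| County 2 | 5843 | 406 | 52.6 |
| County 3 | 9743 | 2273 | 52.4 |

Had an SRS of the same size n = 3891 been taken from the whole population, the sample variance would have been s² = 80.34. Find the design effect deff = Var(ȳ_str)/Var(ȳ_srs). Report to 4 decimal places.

0.8885

Var(ȳ_str) = Σ Wₕ²(1−fₕ)sₕ²/nₕ with Wₕ = Nₕ/34350:
  County 5: (17607/34350)²·(1−1029/17607)·46.4/1029 = 0.011154924
  County 4: (1157/34350)²·(1−183/1157)·38.7/183 = 2.0197551 × 10^-4
  County 2: (5843/34350)²·(1−406/5843)·52.6/406 = 0.0034882006
  County 3: (9743/34350)²·(1−2273/9743)·52.4/2273 = 0.0014219741
  → Var(ȳ_str) = 0.016267074.
Var(ȳ_srs) = (1 − 3891/34350)·80.34/3891 = 0.018308784.
deff = 0.016267074 / 0.018308784 = 0.8885.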